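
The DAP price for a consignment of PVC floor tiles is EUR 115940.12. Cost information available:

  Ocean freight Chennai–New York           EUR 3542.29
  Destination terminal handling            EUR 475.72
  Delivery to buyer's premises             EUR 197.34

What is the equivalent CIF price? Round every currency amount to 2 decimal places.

CIF price: EUR 115267.06

Not relevant to the conversion: freight — on the seller under both DAP and CIF; already in the DAP price and stays in the CIF price.
From DAP to CIF, the seller no longer bears: destination terminal, delivery.
CIF price = 115940.12 − 475.72 − 197.34 = 115267.06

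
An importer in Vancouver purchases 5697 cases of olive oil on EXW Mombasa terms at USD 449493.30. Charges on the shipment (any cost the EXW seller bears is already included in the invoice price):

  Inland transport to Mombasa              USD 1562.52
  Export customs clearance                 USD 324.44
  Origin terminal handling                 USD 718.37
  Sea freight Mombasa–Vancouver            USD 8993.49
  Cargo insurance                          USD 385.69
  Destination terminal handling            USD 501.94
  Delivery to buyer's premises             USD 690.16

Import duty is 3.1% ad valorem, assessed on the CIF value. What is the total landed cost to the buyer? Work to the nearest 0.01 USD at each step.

EXW: the seller makes goods available at their premises; the buyer bears all onward costs.
CIF value = EXW price + inland to port + export clearance + origin terminal + freight + insurance = 449493.30 + 1562.52 + 324.44 + 718.37 + 8993.49 + 385.69 = 461477.81
Import duty = 461477.81 × 3.1% = 14305.81
Buyer bears: inland to port 1562.52 + export clearance 324.44 + origin terminal 718.37 + freight 8993.49 + insurance 385.69 + destination terminal 501.94 + delivery 690.16 + duty 14305.81 = 27482.42
Landed cost = invoice 449493.30 + 27482.42 = 476975.72

Total landed cost: USD 476975.72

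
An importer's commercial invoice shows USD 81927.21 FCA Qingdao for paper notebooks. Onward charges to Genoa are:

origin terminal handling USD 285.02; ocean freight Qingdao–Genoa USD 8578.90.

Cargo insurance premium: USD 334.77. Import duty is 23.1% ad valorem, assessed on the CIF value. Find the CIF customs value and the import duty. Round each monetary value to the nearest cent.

CIF = FCA price + pre-shipment costs + freight + insurance
CIF = 81927.21 + 285.02 + 8578.90 + 334.77 = 91125.90
Import duty = 91125.90 × 23.1% = 21050.08

CIF value: USD 91125.90; import duty: USD 21050.08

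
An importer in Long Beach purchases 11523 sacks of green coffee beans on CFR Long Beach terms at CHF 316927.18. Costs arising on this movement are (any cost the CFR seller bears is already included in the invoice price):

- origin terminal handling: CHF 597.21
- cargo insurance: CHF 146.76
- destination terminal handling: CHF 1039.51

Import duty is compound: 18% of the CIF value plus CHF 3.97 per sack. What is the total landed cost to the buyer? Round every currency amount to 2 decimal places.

CFR: the seller pays costs through ocean freight to the destination port, but not insurance.
Already in the invoice (seller's account under CFR): origin terminal — exclude.
CIF value = CFR price + insurance = 316927.18 + 146.76 = 317073.94
Ad valorem component: 317073.94 × 18% = 57073.31
Specific component: 11523 × 3.97 = 45746.31
Import duty = 57073.31 + 45746.31 = 102819.62
Buyer bears: insurance 146.76 + destination terminal 1039.51 + duty 102819.62 = 104005.89
Landed cost = invoice 316927.18 + 104005.89 = 420933.07

Total landed cost: CHF 420933.07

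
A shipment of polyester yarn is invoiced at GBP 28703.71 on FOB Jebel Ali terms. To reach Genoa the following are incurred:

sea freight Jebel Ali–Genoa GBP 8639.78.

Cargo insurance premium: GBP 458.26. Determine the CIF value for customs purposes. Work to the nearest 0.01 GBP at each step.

CIF value: GBP 37801.75

CIF = FOB price + freight + insurance
CIF = 28703.71 + 8639.78 + 458.26 = 37801.75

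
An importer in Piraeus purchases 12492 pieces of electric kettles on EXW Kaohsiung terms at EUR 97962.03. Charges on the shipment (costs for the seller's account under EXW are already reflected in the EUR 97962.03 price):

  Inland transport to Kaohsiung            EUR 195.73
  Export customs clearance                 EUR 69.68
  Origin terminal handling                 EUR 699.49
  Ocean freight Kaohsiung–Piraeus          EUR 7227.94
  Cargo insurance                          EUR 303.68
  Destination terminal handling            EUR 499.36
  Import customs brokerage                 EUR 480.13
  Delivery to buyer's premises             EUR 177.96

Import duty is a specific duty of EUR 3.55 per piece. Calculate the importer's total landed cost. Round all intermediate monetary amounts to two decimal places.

EXW: the seller makes goods available at their premises; the buyer bears all onward costs.
CIF value = EXW price + inland to port + export clearance + origin terminal + freight + insurance = 97962.03 + 195.73 + 69.68 + 699.49 + 7227.94 + 303.68 = 106458.55
Import duty = 12492 × 3.55 = 44346.60
Buyer bears: inland to port 195.73 + export clearance 69.68 + origin terminal 699.49 + freight 7227.94 + insurance 303.68 + destination terminal 499.36 + brokerage 480.13 + delivery 177.96 + duty 44346.60 = 54000.57
Landed cost = invoice 97962.03 + 54000.57 = 151962.60

Total landed cost: EUR 151962.60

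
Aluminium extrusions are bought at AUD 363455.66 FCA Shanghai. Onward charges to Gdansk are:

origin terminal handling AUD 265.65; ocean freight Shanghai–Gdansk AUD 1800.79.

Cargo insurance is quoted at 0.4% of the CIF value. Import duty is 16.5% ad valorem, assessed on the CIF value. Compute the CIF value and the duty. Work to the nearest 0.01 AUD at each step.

CIF value: AUD 366990.06; import duty: AUD 60553.36

Let C be the CIF value. C = FCA price + pre-shipment costs + freight + 0.4% × C
C − 0.4% × C = 363455.66 + 265.65 + 1800.79
0.996 × C = 365522.10
C = 365522.10 / 0.996 = 366990.06
Insurance premium = 0.4% × 366990.06 = 1467.96
Import duty = 366990.06 × 16.5% = 60553.36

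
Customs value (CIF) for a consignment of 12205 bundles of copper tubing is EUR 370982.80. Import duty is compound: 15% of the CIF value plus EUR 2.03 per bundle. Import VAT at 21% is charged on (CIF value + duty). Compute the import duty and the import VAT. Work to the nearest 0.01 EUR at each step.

Import duty: EUR 80423.57; import VAT: EUR 94795.34

Ad valorem component: 370982.80 × 15% = 55647.42
Specific component: 12205 × 2.03 = 24776.15
Import duty = 55647.42 + 24776.15 = 80423.57
VAT base = CIF + duty = 370982.80 + 80423.57 = 451406.37
Import VAT = 451406.37 × 21% = 94795.34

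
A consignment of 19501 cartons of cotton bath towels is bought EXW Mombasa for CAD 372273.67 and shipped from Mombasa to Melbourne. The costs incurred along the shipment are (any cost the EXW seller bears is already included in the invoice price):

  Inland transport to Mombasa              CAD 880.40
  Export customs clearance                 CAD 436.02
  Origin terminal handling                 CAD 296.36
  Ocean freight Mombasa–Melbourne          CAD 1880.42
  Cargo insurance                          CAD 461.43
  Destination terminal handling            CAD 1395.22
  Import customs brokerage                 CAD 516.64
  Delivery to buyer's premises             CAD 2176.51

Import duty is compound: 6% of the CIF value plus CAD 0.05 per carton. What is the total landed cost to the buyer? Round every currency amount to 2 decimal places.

EXW: the seller makes goods available at their premises; the buyer bears all onward costs.
CIF value = EXW price + inland to port + export clearance + origin terminal + freight + insurance = 372273.67 + 880.40 + 436.02 + 296.36 + 1880.42 + 461.43 = 376228.30
Ad valorem component: 376228.30 × 6% = 22573.70
Specific component: 19501 × 0.05 = 975.05
Import duty = 22573.70 + 975.05 = 23548.75
Buyer bears: inland to port 880.40 + export clearance 436.02 + origin terminal 296.36 + freight 1880.42 + insurance 461.43 + destination terminal 1395.22 + brokerage 516.64 + delivery 2176.51 + duty 23548.75 = 31591.75
Landed cost = invoice 372273.67 + 31591.75 = 403865.42

Total landed cost: CAD 403865.42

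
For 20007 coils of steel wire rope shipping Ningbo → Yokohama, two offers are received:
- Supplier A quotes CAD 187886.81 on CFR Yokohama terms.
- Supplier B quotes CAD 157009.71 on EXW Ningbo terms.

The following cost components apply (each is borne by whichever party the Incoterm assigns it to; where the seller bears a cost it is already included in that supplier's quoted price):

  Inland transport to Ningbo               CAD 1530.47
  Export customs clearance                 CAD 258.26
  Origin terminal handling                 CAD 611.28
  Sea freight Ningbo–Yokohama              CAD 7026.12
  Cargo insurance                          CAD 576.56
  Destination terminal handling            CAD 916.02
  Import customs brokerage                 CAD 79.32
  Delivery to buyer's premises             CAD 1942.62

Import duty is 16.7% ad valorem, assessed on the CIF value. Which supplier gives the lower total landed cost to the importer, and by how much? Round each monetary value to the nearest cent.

Supplier B is cheaper by CAD 25033.28

Supplier A (CFR):
CIF value = CFR price + insurance = 187886.81 + 576.56 = 188463.37
Import duty = 188463.37 × 16.7% = 31473.38
Buyer bears (A): 576.56 + 916.02 + 79.32 + 1942.62 = 3514.52
Landed cost (A) = invoice 187886.81 + 3514.52 + duty 31473.38 = 222874.71
Supplier B (EXW):
CIF value = EXW price + inland to port + export clearance + origin terminal + freight + insurance = 157009.71 + 1530.47 + 258.26 + 611.28 + 7026.12 + 576.56 = 167012.40
Import duty = 167012.40 × 16.7% = 27891.07
Buyer bears (B): 1530.47 + 258.26 + 611.28 + 7026.12 + 576.56 + 916.02 + 79.32 + 1942.62 = 12940.65
Landed cost (B) = invoice 157009.71 + 12940.65 + duty 27891.07 = 197841.43
Difference = |222874.71 − 197841.43| = 25033.28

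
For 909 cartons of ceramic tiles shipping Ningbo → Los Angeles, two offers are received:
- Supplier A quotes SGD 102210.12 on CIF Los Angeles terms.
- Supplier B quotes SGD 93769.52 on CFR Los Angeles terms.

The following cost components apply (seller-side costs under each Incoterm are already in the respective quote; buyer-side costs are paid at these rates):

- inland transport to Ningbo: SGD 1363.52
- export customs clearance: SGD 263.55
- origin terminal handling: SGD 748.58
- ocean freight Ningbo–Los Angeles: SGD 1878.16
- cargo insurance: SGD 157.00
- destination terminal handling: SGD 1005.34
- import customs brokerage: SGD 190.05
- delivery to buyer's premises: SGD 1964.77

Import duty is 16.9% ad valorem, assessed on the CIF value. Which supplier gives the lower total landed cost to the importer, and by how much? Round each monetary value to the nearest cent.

Supplier A (CIF):
The CIF price already equals the CIF value: 102210.12
Import duty = 102210.12 × 16.9% = 17273.51
Buyer bears (A): 1005.34 + 190.05 + 1964.77 = 3160.16
Landed cost (A) = invoice 102210.12 + 3160.16 + duty 17273.51 = 122643.79
Supplier B (CFR):
CIF value = CFR price + insurance = 93769.52 + 157.00 = 93926.52
Import duty = 93926.52 × 16.9% = 15873.58
Buyer bears (B): 157.00 + 1005.34 + 190.05 + 1964.77 = 3317.16
Landed cost (B) = invoice 93769.52 + 3317.16 + duty 15873.58 = 112960.26
Difference = |122643.79 − 112960.26| = 9683.53

Supplier B is cheaper by SGD 9683.53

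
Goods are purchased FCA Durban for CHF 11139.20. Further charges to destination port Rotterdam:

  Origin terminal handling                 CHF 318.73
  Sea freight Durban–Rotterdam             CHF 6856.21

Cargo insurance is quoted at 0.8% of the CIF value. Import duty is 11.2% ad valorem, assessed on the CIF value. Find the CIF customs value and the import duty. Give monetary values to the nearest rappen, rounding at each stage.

CIF value: CHF 18461.83; import duty: CHF 2067.72

Let C be the CIF value. C = FCA price + pre-shipment costs + freight + 0.8% × C
C − 0.8% × C = 11139.20 + 318.73 + 6856.21
0.992 × C = 18314.14
C = 18314.14 / 0.992 = 18461.83
Insurance premium = 0.8% × 18461.83 = 147.69
Import duty = 18461.83 × 11.2% = 2067.72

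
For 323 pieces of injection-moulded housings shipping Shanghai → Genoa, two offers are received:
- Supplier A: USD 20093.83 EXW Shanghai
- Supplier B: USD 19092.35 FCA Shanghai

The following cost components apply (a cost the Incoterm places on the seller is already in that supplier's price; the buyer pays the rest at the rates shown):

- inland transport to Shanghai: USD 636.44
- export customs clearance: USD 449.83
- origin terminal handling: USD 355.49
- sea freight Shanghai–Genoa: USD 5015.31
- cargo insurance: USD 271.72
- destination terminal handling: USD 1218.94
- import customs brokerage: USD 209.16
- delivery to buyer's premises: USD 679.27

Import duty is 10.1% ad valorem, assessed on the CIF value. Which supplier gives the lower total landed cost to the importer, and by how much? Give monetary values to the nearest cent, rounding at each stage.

Supplier A (EXW):
CIF value = EXW price + inland to port + export clearance + origin terminal + freight + insurance = 20093.83 + 636.44 + 449.83 + 355.49 + 5015.31 + 271.72 = 26822.62
Import duty = 26822.62 × 10.1% = 2709.08
Buyer bears (A): 636.44 + 449.83 + 355.49 + 5015.31 + 271.72 + 1218.94 + 209.16 + 679.27 = 8836.16
Landed cost (A) = invoice 20093.83 + 8836.16 + duty 2709.08 = 31639.07
Supplier B (FCA):
CIF value = FCA price + origin terminal + freight + insurance = 19092.35 + 355.49 + 5015.31 + 271.72 = 24734.87
Import duty = 24734.87 × 10.1% = 2498.22
Buyer bears (B): 355.49 + 5015.31 + 271.72 + 1218.94 + 209.16 + 679.27 = 7749.89
Landed cost (B) = invoice 19092.35 + 7749.89 + duty 2498.22 = 29340.46
Difference = |31639.07 − 29340.46| = 2298.61

Supplier B is cheaper by USD 2298.61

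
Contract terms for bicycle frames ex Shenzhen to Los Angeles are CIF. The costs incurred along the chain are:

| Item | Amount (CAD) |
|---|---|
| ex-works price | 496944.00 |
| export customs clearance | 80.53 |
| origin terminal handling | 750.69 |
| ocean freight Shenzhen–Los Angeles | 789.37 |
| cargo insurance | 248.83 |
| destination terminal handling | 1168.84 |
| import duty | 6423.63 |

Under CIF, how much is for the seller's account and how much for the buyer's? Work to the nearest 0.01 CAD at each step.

CIF: the seller pays costs through ocean freight and marine insurance to the destination port.
Seller's account: goods 496944.00 + export clearance 80.53 + origin terminal 750.69 + freight 789.37 + insurance 248.83 = 498813.42
Buyer's account: destination terminal 1168.84 + duty 6423.63 = 7592.47

Seller: CAD 498813.42; buyer: CAD 7592.47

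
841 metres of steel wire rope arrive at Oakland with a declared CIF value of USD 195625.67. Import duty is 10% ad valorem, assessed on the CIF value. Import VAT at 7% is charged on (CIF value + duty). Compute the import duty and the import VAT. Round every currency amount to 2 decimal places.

Import duty = 195625.67 × 10% = 19562.57
VAT base = CIF + duty = 195625.67 + 19562.57 = 215188.24
Import VAT = 215188.24 × 7% = 15063.18

Import duty: USD 19562.57; import VAT: USD 15063.18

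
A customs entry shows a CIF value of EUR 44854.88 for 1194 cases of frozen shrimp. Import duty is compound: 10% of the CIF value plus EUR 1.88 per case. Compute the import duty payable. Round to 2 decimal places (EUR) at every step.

Ad valorem component: 44854.88 × 10% = 4485.49
Specific component: 1194 × 1.88 = 2244.72
Import duty = 4485.49 + 2244.72 = 6730.21

Import duty: EUR 6730.21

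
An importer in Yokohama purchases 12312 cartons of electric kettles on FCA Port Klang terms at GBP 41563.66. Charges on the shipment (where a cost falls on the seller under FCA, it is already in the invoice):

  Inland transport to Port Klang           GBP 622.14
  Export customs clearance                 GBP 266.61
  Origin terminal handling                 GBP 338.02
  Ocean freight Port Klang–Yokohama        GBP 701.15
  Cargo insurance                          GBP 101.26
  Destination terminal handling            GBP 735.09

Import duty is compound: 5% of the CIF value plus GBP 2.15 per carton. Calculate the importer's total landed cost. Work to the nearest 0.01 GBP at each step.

FCA: the seller delivers export-cleared goods to the carrier; the buyer bears costs from that point.
Already in the invoice (seller's account under FCA): inland to port, export clearance — exclude.
CIF value = FCA price + origin terminal + freight + insurance = 41563.66 + 338.02 + 701.15 + 101.26 = 42704.09
Ad valorem component: 42704.09 × 5% = 2135.20
Specific component: 12312 × 2.15 = 26470.80
Import duty = 2135.20 + 26470.80 = 28606.00
Buyer bears: origin terminal 338.02 + freight 701.15 + insurance 101.26 + destination terminal 735.09 + duty 28606.00 = 30481.52
Landed cost = invoice 41563.66 + 30481.52 = 72045.18

Total landed cost: GBP 72045.18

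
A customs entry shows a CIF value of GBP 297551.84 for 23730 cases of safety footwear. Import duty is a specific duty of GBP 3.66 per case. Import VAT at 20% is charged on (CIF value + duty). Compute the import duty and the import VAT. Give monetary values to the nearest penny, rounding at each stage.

Import duty = 23730 × 3.66 = 86851.80
VAT base = CIF + duty = 297551.84 + 86851.80 = 384403.64
Import VAT = 384403.64 × 20% = 76880.73

Import duty: GBP 86851.80; import VAT: GBP 76880.73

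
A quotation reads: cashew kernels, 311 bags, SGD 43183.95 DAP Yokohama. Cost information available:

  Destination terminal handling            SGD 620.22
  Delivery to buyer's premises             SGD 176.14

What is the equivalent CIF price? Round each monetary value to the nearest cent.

CIF price: SGD 42387.59

From DAP to CIF, the seller no longer bears: destination terminal, delivery.
CIF price = 43183.95 − 620.22 − 176.14 = 42387.59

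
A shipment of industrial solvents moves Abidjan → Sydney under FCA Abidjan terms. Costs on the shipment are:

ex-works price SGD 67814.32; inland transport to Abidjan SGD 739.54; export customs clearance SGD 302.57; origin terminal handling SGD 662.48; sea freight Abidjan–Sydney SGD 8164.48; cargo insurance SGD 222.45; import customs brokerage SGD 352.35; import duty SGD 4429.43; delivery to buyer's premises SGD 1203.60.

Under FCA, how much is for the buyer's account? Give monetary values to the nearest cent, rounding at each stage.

Buyer's account: SGD 15034.79

FCA: the seller delivers export-cleared goods to the carrier; the buyer bears costs from that point.
Seller's account: goods 67814.32 + inland to port 739.54 + export clearance 302.57 = 68856.43
Buyer's account: origin terminal 662.48 + freight 8164.48 + insurance 222.45 + brokerage 352.35 + duty 4429.43 + delivery 1203.60 = 15034.79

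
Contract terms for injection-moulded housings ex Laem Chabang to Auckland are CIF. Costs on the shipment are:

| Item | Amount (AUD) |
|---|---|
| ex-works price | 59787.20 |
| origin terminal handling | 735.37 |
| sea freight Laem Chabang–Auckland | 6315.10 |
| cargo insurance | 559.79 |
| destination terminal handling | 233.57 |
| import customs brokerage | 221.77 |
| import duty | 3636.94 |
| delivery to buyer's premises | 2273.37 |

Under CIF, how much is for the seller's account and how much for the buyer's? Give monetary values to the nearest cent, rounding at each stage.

Seller: AUD 67397.46; buyer: AUD 6365.65

CIF: the seller pays costs through ocean freight and marine insurance to the destination port.
Seller's account: goods 59787.20 + origin terminal 735.37 + freight 6315.10 + insurance 559.79 = 67397.46
Buyer's account: destination terminal 233.57 + brokerage 221.77 + duty 3636.94 + delivery 2273.37 = 6365.65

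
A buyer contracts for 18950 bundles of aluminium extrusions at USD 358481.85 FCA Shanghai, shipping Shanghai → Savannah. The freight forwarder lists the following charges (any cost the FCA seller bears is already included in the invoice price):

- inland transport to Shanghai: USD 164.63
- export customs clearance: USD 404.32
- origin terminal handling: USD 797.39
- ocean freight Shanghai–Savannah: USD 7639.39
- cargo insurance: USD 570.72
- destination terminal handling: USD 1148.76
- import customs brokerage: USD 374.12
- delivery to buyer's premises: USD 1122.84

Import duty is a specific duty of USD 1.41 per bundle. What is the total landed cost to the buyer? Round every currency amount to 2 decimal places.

FCA: the seller delivers export-cleared goods to the carrier; the buyer bears costs from that point.
Already in the invoice (seller's account under FCA): inland to port, export clearance — exclude.
CIF value = FCA price + origin terminal + freight + insurance = 358481.85 + 797.39 + 7639.39 + 570.72 = 367489.35
Import duty = 18950 × 1.41 = 26719.50
Buyer bears: origin terminal 797.39 + freight 7639.39 + insurance 570.72 + destination terminal 1148.76 + brokerage 374.12 + delivery 1122.84 + duty 26719.50 = 38372.72
Landed cost = invoice 358481.85 + 38372.72 = 396854.57

Total landed cost: USD 396854.57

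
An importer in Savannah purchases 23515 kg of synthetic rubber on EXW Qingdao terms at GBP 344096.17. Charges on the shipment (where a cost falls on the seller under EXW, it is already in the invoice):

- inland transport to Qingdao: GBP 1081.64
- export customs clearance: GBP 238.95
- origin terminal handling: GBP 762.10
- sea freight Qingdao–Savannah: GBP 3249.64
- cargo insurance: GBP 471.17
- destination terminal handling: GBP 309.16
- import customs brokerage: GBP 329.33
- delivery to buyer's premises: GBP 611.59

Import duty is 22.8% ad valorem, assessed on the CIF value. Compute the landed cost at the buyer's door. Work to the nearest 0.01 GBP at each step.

EXW: the seller makes goods available at their premises; the buyer bears all onward costs.
CIF value = EXW price + inland to port + export clearance + origin terminal + freight + insurance = 344096.17 + 1081.64 + 238.95 + 762.10 + 3249.64 + 471.17 = 349899.67
Import duty = 349899.67 × 22.8% = 79777.12
Buyer bears: inland to port 1081.64 + export clearance 238.95 + origin terminal 762.10 + freight 3249.64 + insurance 471.17 + destination terminal 309.16 + brokerage 329.33 + delivery 611.59 + duty 79777.12 = 86830.70
Landed cost = invoice 344096.17 + 86830.70 = 430926.87

Total landed cost: GBP 430926.87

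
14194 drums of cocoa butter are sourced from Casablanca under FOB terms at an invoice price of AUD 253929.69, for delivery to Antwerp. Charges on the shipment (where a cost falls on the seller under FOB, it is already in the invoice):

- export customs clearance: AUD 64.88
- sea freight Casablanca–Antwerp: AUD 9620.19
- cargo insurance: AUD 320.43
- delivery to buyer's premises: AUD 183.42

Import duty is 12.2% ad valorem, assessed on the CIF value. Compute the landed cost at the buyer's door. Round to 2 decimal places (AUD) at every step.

FOB: the seller bears costs until goods are on board at the origin port; the buyer bears freight, insurance and all costs thereafter.
Already in the invoice (seller's account under FOB): export clearance — exclude.
CIF value = FOB price + freight + insurance = 253929.69 + 9620.19 + 320.43 = 263870.31
Import duty = 263870.31 × 12.2% = 32192.18
Buyer bears: freight 9620.19 + insurance 320.43 + delivery 183.42 + duty 32192.18 = 42316.22
Landed cost = invoice 253929.69 + 42316.22 = 296245.91

Total landed cost: AUD 296245.91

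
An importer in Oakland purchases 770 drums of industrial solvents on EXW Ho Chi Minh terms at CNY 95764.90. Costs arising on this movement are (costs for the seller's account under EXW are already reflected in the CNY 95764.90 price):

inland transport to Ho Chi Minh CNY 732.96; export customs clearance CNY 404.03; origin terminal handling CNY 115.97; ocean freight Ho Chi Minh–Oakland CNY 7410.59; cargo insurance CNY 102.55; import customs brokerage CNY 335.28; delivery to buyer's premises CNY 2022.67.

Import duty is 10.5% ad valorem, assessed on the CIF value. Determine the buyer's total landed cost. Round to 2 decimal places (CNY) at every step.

Total landed cost: CNY 117864.71

EXW: the seller makes goods available at their premises; the buyer bears all onward costs.
CIF value = EXW price + inland to port + export clearance + origin terminal + freight + insurance = 95764.90 + 732.96 + 404.03 + 115.97 + 7410.59 + 102.55 = 104531.00
Import duty = 104531.00 × 10.5% = 10975.76
Buyer bears: inland to port 732.96 + export clearance 404.03 + origin terminal 115.97 + freight 7410.59 + insurance 102.55 + brokerage 335.28 + delivery 2022.67 + duty 10975.76 = 22099.81
Landed cost = invoice 95764.90 + 22099.81 = 117864.71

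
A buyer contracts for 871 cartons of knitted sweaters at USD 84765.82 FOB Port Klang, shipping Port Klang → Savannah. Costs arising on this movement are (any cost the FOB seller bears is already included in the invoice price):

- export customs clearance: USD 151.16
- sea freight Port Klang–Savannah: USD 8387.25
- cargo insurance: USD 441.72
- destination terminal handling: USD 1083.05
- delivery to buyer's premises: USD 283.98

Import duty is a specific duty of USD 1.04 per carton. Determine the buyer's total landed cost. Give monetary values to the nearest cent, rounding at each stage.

FOB: the seller bears costs until goods are on board at the origin port; the buyer bears freight, insurance and all costs thereafter.
Already in the invoice (seller's account under FOB): export clearance — exclude.
CIF value = FOB price + freight + insurance = 84765.82 + 8387.25 + 441.72 = 93594.79
Import duty = 871 × 1.04 = 905.84
Buyer bears: freight 8387.25 + insurance 441.72 + destination terminal 1083.05 + delivery 283.98 + duty 905.84 = 11101.84
Landed cost = invoice 84765.82 + 11101.84 = 95867.66

Total landed cost: USD 95867.66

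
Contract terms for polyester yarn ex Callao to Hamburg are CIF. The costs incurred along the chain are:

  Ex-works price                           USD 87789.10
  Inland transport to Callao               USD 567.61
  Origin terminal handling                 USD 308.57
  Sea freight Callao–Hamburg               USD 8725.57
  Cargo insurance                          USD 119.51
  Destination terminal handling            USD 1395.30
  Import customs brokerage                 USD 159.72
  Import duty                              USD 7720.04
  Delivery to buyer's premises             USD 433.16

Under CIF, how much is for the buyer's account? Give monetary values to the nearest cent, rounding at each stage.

Buyer's account: USD 9708.22

CIF: the seller pays costs through ocean freight and marine insurance to the destination port.
Seller's account: goods 87789.10 + inland to port 567.61 + origin terminal 308.57 + freight 8725.57 + insurance 119.51 = 97510.36
Buyer's account: destination terminal 1395.30 + brokerage 159.72 + duty 7720.04 + delivery 433.16 = 9708.22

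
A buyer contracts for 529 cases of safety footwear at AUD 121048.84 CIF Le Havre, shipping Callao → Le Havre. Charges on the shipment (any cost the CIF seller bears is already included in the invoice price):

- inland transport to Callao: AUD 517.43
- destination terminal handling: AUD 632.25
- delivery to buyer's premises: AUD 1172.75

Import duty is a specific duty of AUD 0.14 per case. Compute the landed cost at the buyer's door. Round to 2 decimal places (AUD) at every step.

CIF: the seller pays costs through ocean freight and marine insurance to the destination port.
Already in the invoice (seller's account under CIF): inland to port — exclude.
The CIF price already equals the CIF value: 121048.84
Import duty = 529 × 0.14 = 74.06
Buyer bears: destination terminal 632.25 + delivery 1172.75 + duty 74.06 = 1879.06
Landed cost = invoice 121048.84 + 1879.06 = 122927.90

Total landed cost: AUD 122927.90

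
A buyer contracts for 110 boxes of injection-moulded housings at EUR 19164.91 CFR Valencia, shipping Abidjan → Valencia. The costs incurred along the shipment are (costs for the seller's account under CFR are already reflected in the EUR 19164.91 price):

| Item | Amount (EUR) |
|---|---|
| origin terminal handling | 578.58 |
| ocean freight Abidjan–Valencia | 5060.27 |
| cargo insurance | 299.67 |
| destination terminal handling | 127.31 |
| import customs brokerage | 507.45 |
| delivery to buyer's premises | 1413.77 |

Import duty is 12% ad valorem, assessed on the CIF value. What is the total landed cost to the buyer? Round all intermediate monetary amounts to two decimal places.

Total landed cost: EUR 23848.86

CFR: the seller pays costs through ocean freight to the destination port, but not insurance.
Already in the invoice (seller's account under CFR): origin terminal, freight — exclude.
CIF value = CFR price + insurance = 19164.91 + 299.67 = 19464.58
Import duty = 19464.58 × 12% = 2335.75
Buyer bears: insurance 299.67 + destination terminal 127.31 + brokerage 507.45 + delivery 1413.77 + duty 2335.75 = 4683.95
Landed cost = invoice 19164.91 + 4683.95 = 23848.86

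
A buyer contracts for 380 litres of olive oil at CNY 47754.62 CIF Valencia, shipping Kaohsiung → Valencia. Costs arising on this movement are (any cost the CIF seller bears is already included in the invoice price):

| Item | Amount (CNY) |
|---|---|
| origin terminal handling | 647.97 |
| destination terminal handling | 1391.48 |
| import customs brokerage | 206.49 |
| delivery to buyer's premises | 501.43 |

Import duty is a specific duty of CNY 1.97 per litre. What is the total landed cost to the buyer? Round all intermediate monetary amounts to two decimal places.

Total landed cost: CNY 50602.62

CIF: the seller pays costs through ocean freight and marine insurance to the destination port.
Already in the invoice (seller's account under CIF): origin terminal — exclude.
The CIF price already equals the CIF value: 47754.62
Import duty = 380 × 1.97 = 748.60
Buyer bears: destination terminal 1391.48 + brokerage 206.49 + delivery 501.43 + duty 748.60 = 2848.00
Landed cost = invoice 47754.62 + 2848.00 = 50602.62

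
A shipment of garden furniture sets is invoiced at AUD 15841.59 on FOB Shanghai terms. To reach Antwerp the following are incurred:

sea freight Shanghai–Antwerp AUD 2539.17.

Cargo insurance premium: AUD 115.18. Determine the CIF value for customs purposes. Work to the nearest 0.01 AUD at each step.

CIF = FOB price + freight + insurance
CIF = 15841.59 + 2539.17 + 115.18 = 18495.94

CIF value: AUD 18495.94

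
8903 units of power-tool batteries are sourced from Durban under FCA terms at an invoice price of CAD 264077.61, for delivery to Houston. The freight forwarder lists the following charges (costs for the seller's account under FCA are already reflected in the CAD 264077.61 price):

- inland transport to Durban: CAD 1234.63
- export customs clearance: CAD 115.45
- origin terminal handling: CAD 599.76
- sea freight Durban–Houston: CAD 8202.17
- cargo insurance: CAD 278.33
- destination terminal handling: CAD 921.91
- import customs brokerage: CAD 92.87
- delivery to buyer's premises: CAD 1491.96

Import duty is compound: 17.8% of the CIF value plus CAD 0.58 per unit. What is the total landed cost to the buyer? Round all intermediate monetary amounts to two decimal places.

Total landed cost: CAD 329450.45

FCA: the seller delivers export-cleared goods to the carrier; the buyer bears costs from that point.
Already in the invoice (seller's account under FCA): inland to port, export clearance — exclude.
CIF value = FCA price + origin terminal + freight + insurance = 264077.61 + 599.76 + 8202.17 + 278.33 = 273157.87
Ad valorem component: 273157.87 × 17.8% = 48622.10
Specific component: 8903 × 0.58 = 5163.74
Import duty = 48622.10 + 5163.74 = 53785.84
Buyer bears: origin terminal 599.76 + freight 8202.17 + insurance 278.33 + destination terminal 921.91 + brokerage 92.87 + delivery 1491.96 + duty 53785.84 = 65372.84
Landed cost = invoice 264077.61 + 65372.84 = 329450.45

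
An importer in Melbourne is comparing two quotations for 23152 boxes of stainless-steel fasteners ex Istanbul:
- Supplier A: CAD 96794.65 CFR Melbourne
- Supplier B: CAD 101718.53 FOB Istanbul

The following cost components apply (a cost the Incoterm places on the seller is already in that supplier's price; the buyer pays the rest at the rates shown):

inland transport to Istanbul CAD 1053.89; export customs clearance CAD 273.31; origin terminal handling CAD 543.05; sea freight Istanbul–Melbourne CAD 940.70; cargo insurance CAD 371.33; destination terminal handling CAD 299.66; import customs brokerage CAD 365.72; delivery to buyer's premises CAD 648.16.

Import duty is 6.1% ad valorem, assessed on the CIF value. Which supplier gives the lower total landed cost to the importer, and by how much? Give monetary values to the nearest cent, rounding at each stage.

Supplier A is cheaper by CAD 6222.32

Supplier A (CFR):
CIF value = CFR price + insurance = 96794.65 + 371.33 = 97165.98
Import duty = 97165.98 × 6.1% = 5927.12
Buyer bears (A): 371.33 + 299.66 + 365.72 + 648.16 = 1684.87
Landed cost (A) = invoice 96794.65 + 1684.87 + duty 5927.12 = 104406.64
Supplier B (FOB):
CIF value = FOB price + freight + insurance = 101718.53 + 940.70 + 371.33 = 103030.56
Import duty = 103030.56 × 6.1% = 6284.86
Buyer bears (B): 940.70 + 371.33 + 299.66 + 365.72 + 648.16 = 2625.57
Landed cost (B) = invoice 101718.53 + 2625.57 + duty 6284.86 = 110628.96
Difference = |104406.64 − 110628.96| = 6222.32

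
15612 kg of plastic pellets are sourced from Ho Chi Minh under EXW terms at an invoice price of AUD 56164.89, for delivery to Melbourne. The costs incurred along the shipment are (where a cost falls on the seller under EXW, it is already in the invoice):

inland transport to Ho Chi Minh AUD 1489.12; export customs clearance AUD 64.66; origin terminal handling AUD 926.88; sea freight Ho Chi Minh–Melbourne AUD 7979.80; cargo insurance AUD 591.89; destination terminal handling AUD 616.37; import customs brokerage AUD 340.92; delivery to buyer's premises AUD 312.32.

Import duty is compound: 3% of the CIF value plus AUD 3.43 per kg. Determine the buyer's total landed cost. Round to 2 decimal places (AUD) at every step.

Total landed cost: AUD 124052.53

EXW: the seller makes goods available at their premises; the buyer bears all onward costs.
CIF value = EXW price + inland to port + export clearance + origin terminal + freight + insurance = 56164.89 + 1489.12 + 64.66 + 926.88 + 7979.80 + 591.89 = 67217.24
Ad valorem component: 67217.24 × 3% = 2016.52
Specific component: 15612 × 3.43 = 53549.16
Import duty = 2016.52 + 53549.16 = 55565.68
Buyer bears: inland to port 1489.12 + export clearance 64.66 + origin terminal 926.88 + freight 7979.80 + insurance 591.89 + destination terminal 616.37 + brokerage 340.92 + delivery 312.32 + duty 55565.68 = 67887.64
Landed cost = invoice 56164.89 + 67887.64 = 124052.53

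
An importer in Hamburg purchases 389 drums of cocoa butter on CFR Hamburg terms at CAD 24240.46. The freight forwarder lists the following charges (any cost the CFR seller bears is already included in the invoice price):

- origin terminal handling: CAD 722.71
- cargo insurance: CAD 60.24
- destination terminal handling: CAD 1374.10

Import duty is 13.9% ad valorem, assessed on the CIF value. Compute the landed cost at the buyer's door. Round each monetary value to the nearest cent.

Total landed cost: CAD 29052.60

CFR: the seller pays costs through ocean freight to the destination port, but not insurance.
Already in the invoice (seller's account under CFR): origin terminal — exclude.
CIF value = CFR price + insurance = 24240.46 + 60.24 = 24300.70
Import duty = 24300.70 × 13.9% = 3377.80
Buyer bears: insurance 60.24 + destination terminal 1374.10 + duty 3377.80 = 4812.14
Landed cost = invoice 24240.46 + 4812.14 = 29052.60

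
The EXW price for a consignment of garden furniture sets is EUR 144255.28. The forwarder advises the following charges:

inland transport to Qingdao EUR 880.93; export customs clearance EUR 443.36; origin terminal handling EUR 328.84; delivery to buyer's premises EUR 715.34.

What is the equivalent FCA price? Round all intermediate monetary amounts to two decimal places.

Not relevant to the conversion: origin terminal, delivery — on the buyer under both terms; not part of either seller's price.
From EXW to FCA, the seller additionally bears: inland to port, export clearance.
FCA price = 144255.28 + 880.93 + 443.36 = 145579.57

FCA price: EUR 145579.57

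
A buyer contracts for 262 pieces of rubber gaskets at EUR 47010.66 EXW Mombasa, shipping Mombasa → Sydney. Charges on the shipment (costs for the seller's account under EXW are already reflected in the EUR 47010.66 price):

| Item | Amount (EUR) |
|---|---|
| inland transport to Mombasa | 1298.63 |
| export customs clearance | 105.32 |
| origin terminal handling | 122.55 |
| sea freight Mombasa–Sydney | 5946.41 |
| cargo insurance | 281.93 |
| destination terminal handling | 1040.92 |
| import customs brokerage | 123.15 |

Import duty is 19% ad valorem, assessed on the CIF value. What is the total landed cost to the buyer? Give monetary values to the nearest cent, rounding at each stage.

Total landed cost: EUR 66335.02

EXW: the seller makes goods available at their premises; the buyer bears all onward costs.
CIF value = EXW price + inland to port + export clearance + origin terminal + freight + insurance = 47010.66 + 1298.63 + 105.32 + 122.55 + 5946.41 + 281.93 = 54765.50
Import duty = 54765.50 × 19% = 10405.45
Buyer bears: inland to port 1298.63 + export clearance 105.32 + origin terminal 122.55 + freight 5946.41 + insurance 281.93 + destination terminal 1040.92 + brokerage 123.15 + duty 10405.45 = 19324.36
Landed cost = invoice 47010.66 + 19324.36 = 66335.02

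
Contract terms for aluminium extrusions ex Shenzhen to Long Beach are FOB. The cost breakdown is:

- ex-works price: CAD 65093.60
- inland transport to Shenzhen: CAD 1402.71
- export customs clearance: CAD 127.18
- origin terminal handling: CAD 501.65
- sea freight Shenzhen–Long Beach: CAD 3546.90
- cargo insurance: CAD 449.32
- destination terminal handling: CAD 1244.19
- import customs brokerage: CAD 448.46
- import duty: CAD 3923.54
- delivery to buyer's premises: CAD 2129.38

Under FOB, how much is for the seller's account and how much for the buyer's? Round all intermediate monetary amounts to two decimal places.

FOB: the seller bears costs until goods are on board at the origin port; the buyer bears freight, insurance and all costs thereafter.
Seller's account: goods 65093.60 + inland to port 1402.71 + export clearance 127.18 + origin terminal 501.65 = 67125.14
Buyer's account: freight 3546.90 + insurance 449.32 + destination terminal 1244.19 + brokerage 448.46 + duty 3923.54 + delivery 2129.38 = 11741.79

Seller: CAD 67125.14; buyer: CAD 11741.79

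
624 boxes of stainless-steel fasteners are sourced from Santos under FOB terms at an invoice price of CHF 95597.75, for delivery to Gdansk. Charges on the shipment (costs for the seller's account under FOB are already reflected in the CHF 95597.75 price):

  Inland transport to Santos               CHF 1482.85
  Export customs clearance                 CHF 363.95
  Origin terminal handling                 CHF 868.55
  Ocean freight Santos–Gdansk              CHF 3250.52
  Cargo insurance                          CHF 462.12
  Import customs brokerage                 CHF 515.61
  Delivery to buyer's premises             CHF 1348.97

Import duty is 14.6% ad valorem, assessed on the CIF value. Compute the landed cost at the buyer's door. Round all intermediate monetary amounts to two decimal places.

Total landed cost: CHF 115674.29

FOB: the seller bears costs until goods are on board at the origin port; the buyer bears freight, insurance and all costs thereafter.
Already in the invoice (seller's account under FOB): inland to port, export clearance, origin terminal — exclude.
CIF value = FOB price + freight + insurance = 95597.75 + 3250.52 + 462.12 = 99310.39
Import duty = 99310.39 × 14.6% = 14499.32
Buyer bears: freight 3250.52 + insurance 462.12 + brokerage 515.61 + delivery 1348.97 + duty 14499.32 = 20076.54
Landed cost = invoice 95597.75 + 20076.54 = 115674.29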